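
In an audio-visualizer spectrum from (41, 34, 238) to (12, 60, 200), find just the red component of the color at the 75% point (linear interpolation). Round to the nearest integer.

19

R = 41 + 0.75 × (12 − 41) = 19.25 → 19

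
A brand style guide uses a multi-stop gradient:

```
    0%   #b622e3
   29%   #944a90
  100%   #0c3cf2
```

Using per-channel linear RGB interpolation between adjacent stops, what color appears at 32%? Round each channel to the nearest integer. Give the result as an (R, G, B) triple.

32% lies between the 29% and 100% stops, so the local fraction is t = (32 − 29)/(100 − 29) = 3/71 ≈ 0.0423.
#944a90 → (148, 74, 144); #0c3cf2 → (12, 60, 242).
R = 148 + 0.0423 × (12 − 148) = 142.247 → 142
G = 74 + 0.0423 × (60 − 74) = 73.408 → 73
B = 144 + 0.0423 × (242 − 144) = 148.145 → 148

(142, 73, 148)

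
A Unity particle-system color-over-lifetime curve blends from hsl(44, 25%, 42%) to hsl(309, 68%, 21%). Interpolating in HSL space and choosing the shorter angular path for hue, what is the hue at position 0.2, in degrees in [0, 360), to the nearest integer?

Hue: 309 − 44 = 265°, but |265| > 180 so the shorter arc goes the other way: Δh = 265 − 360 = -95°.
H = 44 + 0.2 × (-95) = 25 → 25°

25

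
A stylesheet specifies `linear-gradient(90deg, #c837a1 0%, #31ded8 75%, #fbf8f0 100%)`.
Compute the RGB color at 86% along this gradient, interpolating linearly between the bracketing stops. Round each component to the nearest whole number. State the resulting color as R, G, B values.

86% lies between the 75% and 100% stops, so the local fraction is t = (86 − 75)/(100 − 75) = 11/25 ≈ 0.44.
#31ded8 → (49, 222, 216); #fbf8f0 → (251, 248, 240).
R = 49 + 0.44 × (251 − 49) = 137.88 → 138
G = 222 + 0.44 × (248 − 222) = 233.44 → 233
B = 216 + 0.44 × (240 − 216) = 226.56 → 227

(138, 233, 227)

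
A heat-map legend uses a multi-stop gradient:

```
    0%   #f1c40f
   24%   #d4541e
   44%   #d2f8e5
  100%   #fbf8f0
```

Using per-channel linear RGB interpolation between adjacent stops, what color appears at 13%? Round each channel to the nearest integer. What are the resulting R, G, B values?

(225, 135, 23)

13% lies between the 0% and 24% stops, so the local fraction is t = (13 − 0)/(24 − 0) = 13/24 ≈ 0.5417.
#f1c40f → (241, 196, 15); #d4541e → (212, 84, 30).
R = 241 + 0.5417 × (212 − 241) = 225.291 → 225
G = 196 + 0.5417 × (84 − 196) = 135.33 → 135
B = 15 + 0.5417 × (30 − 15) = 23.125 → 23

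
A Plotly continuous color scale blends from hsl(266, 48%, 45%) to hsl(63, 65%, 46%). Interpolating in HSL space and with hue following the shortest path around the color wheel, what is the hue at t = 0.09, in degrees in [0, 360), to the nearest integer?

Hue: 63 − 266 = -203°, but |-203| > 180 so the shorter arc goes the other way: Δh = -203 + 360 = 157°.
H = 266 + 0.09 × (157) = 280.13 → 280°

280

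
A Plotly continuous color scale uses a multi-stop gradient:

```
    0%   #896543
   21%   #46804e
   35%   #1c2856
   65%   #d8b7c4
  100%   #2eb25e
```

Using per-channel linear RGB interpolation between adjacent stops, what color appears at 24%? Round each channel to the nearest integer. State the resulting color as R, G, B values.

(61, 109, 80)

24% lies between the 21% and 35% stops, so the local fraction is t = (24 − 21)/(35 − 21) = 3/14 ≈ 0.2143.
#46804e → (70, 128, 78); #1c2856 → (28, 40, 86).
R = 70 + 0.2143 × (28 − 70) = 60.999 → 61
G = 128 + 0.2143 × (40 − 128) = 109.142 → 109
B = 78 + 0.2143 × (86 − 78) = 79.714 → 80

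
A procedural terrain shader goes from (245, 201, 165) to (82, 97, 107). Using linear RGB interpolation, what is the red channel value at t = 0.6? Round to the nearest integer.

147

R = 245 + 0.6 × (82 − 245) = 147.2 → 147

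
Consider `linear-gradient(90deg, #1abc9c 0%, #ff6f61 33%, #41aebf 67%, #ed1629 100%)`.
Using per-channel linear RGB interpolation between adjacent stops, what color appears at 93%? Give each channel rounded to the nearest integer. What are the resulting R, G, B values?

(201, 54, 73)

93% lies between the 67% and 100% stops, so the local fraction is t = (93 − 67)/(100 − 67) = 26/33 ≈ 0.7879.
#41aebf → (65, 174, 191); #ed1629 → (237, 22, 41).
R = 65 + 0.7879 × (237 − 65) = 200.519 → 201
G = 174 + 0.7879 × (22 − 174) = 54.239 → 54
B = 191 + 0.7879 × (41 − 191) = 72.815 → 73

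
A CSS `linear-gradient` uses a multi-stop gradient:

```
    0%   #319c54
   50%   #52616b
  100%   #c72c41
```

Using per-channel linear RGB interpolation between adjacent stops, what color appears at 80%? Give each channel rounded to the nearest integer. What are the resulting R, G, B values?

80% lies between the 50% and 100% stops, so the local fraction is t = (80 − 50)/(100 − 50) = 30/50 ≈ 0.6.
#52616b → (82, 97, 107); #c72c41 → (199, 44, 65).
R = 82 + 0.6 × (199 − 82) = 152.2 → 152
G = 97 + 0.6 × (44 − 97) = 65.2 → 65
B = 107 + 0.6 × (65 − 107) = 81.8 → 82

(152, 65, 82)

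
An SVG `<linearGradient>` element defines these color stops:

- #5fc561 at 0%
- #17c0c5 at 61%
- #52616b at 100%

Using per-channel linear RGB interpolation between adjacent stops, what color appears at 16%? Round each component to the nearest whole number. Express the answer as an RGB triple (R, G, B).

(76, 196, 123)

16% lies between the 0% and 61% stops, so the local fraction is t = (16 − 0)/(61 − 0) = 16/61 ≈ 0.2623.
#5fc561 → (95, 197, 97); #17c0c5 → (23, 192, 197).
R = 95 + 0.2623 × (23 − 95) = 76.114 → 76
G = 197 + 0.2623 × (192 − 197) = 195.689 → 196
B = 97 + 0.2623 × (197 − 97) = 123.23 → 123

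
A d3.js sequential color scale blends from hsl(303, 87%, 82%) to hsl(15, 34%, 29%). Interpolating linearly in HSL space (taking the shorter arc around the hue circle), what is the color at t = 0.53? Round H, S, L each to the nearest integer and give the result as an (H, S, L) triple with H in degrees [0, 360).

(341, 59, 54)

Hue: 15 − 303 = -288°, but |-288| > 180 so the shorter arc goes the other way: Δh = -288 + 360 = 72°.
H = 303 + 0.53 × (72) = 341.16 → 341°
S = 87 + 0.53 × (34 − 87) = 58.91 → 59%
L = 82 + 0.53 × (29 − 82) = 53.91 → 54%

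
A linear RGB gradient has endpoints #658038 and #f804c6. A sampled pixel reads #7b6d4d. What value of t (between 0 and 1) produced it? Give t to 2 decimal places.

0.15

Invert the lerp on the R channel (largest span, 147): t = (123 − 101) / (248 − 101) = 22/147 = 0.14966.
Check on G: (109 − 128)/(4 − 128) = 0.1532 ✓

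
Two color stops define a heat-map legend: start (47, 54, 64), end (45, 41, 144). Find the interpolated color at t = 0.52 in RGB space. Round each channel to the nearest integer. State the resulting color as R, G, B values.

R = 47 + 0.52 × (45 − 47) = 47 + 0.52 × -2 = 45.96 → 46
G = 54 + 0.52 × (41 − 54) = 54 + 0.52 × -13 = 47.24 → 47
B = 64 + 0.52 × (144 − 64) = 64 + 0.52 × 80 = 105.6 → 106
So the blended color is (46, 47, 106), about #2e2f6a.

(46, 47, 106)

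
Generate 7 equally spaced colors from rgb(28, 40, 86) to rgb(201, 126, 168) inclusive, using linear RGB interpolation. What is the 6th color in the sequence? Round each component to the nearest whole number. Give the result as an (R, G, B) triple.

(172, 112, 154)

With 7 swatches and endpoints inclusive, swatch 6 sits at t = (6 − 1)/(7 − 1) = 5/6 ≈ 0.8333.
R = 28 + 0.8333 × (201 − 28) = 172.161 → 172
G = 40 + 0.8333 × (126 − 40) = 111.664 → 112
B = 86 + 0.8333 × (168 − 86) = 154.331 → 154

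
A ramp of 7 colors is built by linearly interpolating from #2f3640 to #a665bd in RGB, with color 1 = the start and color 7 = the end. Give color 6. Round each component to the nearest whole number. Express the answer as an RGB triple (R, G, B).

With 7 swatches and endpoints inclusive, swatch 6 sits at t = (6 − 1)/(7 − 1) = 5/6 ≈ 0.8333.
#2f3640 → (47, 54, 64); #a665bd → (166, 101, 189).
R = 47 + 0.8333 × (166 − 47) = 146.163 → 146
G = 54 + 0.8333 × (101 − 54) = 93.165 → 93
B = 64 + 0.8333 × (189 − 64) = 168.163 → 168

(146, 93, 168)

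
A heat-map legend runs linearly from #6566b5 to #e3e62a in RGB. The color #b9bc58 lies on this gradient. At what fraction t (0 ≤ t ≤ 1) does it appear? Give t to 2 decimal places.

0.67

Invert the lerp on the B channel (largest span, 139): t = (88 − 181) / (42 − 181) = -93/-139 = 0.66906.
Check on R: (185 − 101)/(227 − 101) = 0.6667 ✓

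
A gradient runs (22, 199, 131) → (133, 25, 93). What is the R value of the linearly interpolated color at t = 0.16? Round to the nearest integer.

R = 22 + 0.16 × (133 − 22) = 39.76 → 40

40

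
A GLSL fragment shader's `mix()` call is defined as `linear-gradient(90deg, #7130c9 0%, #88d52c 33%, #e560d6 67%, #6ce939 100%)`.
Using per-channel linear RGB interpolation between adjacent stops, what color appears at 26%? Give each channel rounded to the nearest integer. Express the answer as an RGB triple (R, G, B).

(131, 178, 77)

26% lies between the 0% and 33% stops, so the local fraction is t = (26 − 0)/(33 − 0) = 26/33 ≈ 0.7879.
#7130c9 → (113, 48, 201); #88d52c → (136, 213, 44).
R = 113 + 0.7879 × (136 − 113) = 131.122 → 131
G = 48 + 0.7879 × (213 − 48) = 178.004 → 178
B = 201 + 0.7879 × (44 − 201) = 77.3 → 77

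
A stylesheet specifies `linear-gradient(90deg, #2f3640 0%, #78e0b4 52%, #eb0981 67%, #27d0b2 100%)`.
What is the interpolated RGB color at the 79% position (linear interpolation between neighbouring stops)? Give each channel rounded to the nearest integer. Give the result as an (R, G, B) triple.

(164, 81, 147)

79% lies between the 67% and 100% stops, so the local fraction is t = (79 − 67)/(100 − 67) = 12/33 ≈ 0.3636.
#eb0981 → (235, 9, 129); #27d0b2 → (39, 208, 178).
R = 235 + 0.3636 × (39 − 235) = 163.734 → 164
G = 9 + 0.3636 × (208 − 9) = 81.356 → 81
B = 129 + 0.3636 × (178 − 129) = 146.816 → 147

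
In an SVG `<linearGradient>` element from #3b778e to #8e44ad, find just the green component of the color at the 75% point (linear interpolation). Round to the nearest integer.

81

G₁ = 119 (from #3b778e), G₂ = 68 (from #8e44ad).
G = 119 + 0.75 × (68 − 119) = 80.75 → 81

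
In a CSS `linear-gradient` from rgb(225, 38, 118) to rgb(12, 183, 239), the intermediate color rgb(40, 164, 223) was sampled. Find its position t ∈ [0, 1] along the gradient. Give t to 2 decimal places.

0.87

Invert the lerp on the R channel (largest span, 213): t = (40 − 225) / (12 − 225) = -185/-213 = 0.86854.
Check on G: (164 − 38)/(183 − 38) = 0.869 ✓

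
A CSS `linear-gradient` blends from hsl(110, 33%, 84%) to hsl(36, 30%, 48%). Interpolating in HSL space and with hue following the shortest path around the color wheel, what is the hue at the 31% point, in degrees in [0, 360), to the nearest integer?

87

Hue arc: Δh = 36 − 110 = -74° (|Δh| ≤ 180, already the shorter path).
H = 110 + 0.31 × (-74) = 87.06 → 87°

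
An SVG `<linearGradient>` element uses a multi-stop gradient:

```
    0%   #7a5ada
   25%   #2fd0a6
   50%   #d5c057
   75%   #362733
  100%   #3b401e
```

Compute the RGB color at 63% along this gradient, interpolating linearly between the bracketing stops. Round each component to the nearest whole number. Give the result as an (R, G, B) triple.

63% lies between the 50% and 75% stops, so the local fraction is t = (63 − 50)/(75 − 50) = 13/25 ≈ 0.52.
#d5c057 → (213, 192, 87); #362733 → (54, 39, 51).
R = 213 + 0.52 × (54 − 213) = 130.32 → 130
G = 192 + 0.52 × (39 − 192) = 112.44 → 112
B = 87 + 0.52 × (51 − 87) = 68.28 → 68

(130, 112, 68)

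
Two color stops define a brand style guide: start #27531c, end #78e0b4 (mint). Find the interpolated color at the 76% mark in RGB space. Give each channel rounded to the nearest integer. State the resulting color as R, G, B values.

#27531c → (39, 83, 28); #78e0b4 → (120, 224, 180).
76% corresponds to t = 0.76.
R = 39 + 0.76 × (120 − 39) = 39 + 0.76 × 81 = 100.56 → 101
G = 83 + 0.76 × (224 − 83) = 83 + 0.76 × 141 = 190.16 → 190
B = 28 + 0.76 × (180 − 28) = 28 + 0.76 × 152 = 143.52 → 144

(101, 190, 144)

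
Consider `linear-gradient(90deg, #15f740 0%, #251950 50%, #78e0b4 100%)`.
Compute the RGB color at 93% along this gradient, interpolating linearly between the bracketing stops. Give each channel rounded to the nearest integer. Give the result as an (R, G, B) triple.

(108, 196, 166)

93% lies between the 50% and 100% stops, so the local fraction is t = (93 − 50)/(100 − 50) = 43/50 ≈ 0.86.
#251950 → (37, 25, 80); #78e0b4 → (120, 224, 180).
R = 37 + 0.86 × (120 − 37) = 108.38 → 108
G = 25 + 0.86 × (224 − 25) = 196.14 → 196
B = 80 + 0.86 × (180 − 80) = 166 → 166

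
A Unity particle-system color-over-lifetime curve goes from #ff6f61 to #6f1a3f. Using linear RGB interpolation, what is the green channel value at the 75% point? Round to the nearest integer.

47

G₁ = 111 (from #ff6f61), G₂ = 26 (from #6f1a3f).
G = 111 + 0.75 × (26 − 111) = 47.25 → 47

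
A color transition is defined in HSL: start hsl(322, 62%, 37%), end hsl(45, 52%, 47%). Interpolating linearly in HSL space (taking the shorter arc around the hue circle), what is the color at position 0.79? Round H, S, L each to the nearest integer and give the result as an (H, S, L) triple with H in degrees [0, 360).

Hue: 45 − 322 = -277°, but |-277| > 180 so the shorter arc goes the other way: Δh = -277 + 360 = 83°.
H = 322 + 0.79 × (83) = 387.57 → 388 → 388 mod 360 = 28°
S = 62 + 0.79 × (52 − 62) = 54.1 → 54%
L = 37 + 0.79 × (47 − 37) = 44.9 → 45%

(28, 54, 45)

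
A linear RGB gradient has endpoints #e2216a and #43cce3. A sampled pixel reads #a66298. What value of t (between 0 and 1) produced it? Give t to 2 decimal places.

Invert the lerp on the G channel (largest span, 171): t = (98 − 33) / (204 − 33) = 65/171 = 0.38012.
Check on R: (166 − 226)/(67 − 226) = 0.3774 ✓

0.38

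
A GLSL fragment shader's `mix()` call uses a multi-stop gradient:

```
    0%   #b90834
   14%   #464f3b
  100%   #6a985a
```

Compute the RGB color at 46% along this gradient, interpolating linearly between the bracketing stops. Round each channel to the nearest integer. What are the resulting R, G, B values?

46% lies between the 14% and 100% stops, so the local fraction is t = (46 − 14)/(100 − 14) = 32/86 ≈ 0.3721.
#464f3b → (70, 79, 59); #6a985a → (106, 152, 90).
R = 70 + 0.3721 × (106 − 70) = 83.396 → 83
G = 79 + 0.3721 × (152 − 79) = 106.163 → 106
B = 59 + 0.3721 × (90 − 59) = 70.535 → 71

(83, 106, 71)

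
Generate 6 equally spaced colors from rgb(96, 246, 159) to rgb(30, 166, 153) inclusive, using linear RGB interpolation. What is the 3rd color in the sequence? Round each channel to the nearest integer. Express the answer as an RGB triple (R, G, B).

(70, 214, 157)

With 6 swatches and endpoints inclusive, swatch 3 sits at t = (3 − 1)/(6 − 1) = 2/5 ≈ 0.4.
R = 96 + 0.4 × (30 − 96) = 69.6 → 70
G = 246 + 0.4 × (166 − 246) = 214 → 214
B = 159 + 0.4 × (153 − 159) = 156.6 → 157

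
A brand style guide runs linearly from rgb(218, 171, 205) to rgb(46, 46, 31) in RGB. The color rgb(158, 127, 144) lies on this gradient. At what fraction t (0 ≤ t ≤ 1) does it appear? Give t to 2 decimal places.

Invert the lerp on the B channel (largest span, 174): t = (144 − 205) / (31 − 205) = -61/-174 = 0.35057.
Check on R: (158 − 218)/(46 − 218) = 0.3488 ✓

0.35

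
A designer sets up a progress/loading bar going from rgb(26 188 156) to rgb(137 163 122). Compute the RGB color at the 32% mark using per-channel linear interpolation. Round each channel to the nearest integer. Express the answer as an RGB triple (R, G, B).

32% corresponds to t = 0.32.
R = 26 + 0.32 × (137 − 26) = 26 + 0.32 × 111 = 61.52 → 62
G = 188 + 0.32 × (163 − 188) = 188 + 0.32 × -25 = 180 → 180
B = 156 + 0.32 × (122 − 156) = 156 + 0.32 × -34 = 145.12 → 145

(62, 180, 145)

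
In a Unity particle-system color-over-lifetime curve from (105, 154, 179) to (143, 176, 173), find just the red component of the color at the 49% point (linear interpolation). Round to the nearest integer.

124

R = 105 + 0.49 × (143 − 105) = 123.62 → 124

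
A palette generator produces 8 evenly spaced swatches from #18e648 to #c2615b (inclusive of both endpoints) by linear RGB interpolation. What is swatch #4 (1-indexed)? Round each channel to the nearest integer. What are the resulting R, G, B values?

(97, 173, 80)

With 8 swatches and endpoints inclusive, swatch 4 sits at t = (4 − 1)/(8 − 1) = 3/7 ≈ 0.4286.
#18e648 → (24, 230, 72); #c2615b → (194, 97, 91).
R = 24 + 0.4286 × (194 − 24) = 96.862 → 97
G = 230 + 0.4286 × (97 − 230) = 172.996 → 173
B = 72 + 0.4286 × (91 − 72) = 80.143 → 80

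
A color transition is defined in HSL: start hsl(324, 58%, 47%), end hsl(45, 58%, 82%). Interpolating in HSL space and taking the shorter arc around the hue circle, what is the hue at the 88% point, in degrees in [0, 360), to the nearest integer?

Hue: 45 − 324 = -279°, but |-279| > 180 so the shorter arc goes the other way: Δh = -279 + 360 = 81°.
H = 324 + 0.88 × (81) = 395.28 → 395 → 395 mod 360 = 35°

35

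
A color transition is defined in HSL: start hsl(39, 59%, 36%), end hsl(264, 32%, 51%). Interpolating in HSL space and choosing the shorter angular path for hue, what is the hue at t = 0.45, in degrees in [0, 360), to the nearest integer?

Hue: 264 − 39 = 225°, but |225| > 180 so the shorter arc goes the other way: Δh = 225 − 360 = -135°.
H = 39 + 0.45 × (-135) = -21.75 → -22 → -22 mod 360 = 338°

338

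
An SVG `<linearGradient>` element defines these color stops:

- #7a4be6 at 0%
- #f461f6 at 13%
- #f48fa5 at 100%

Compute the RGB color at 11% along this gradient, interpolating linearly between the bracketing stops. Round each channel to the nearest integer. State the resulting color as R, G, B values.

(225, 94, 244)

11% lies between the 0% and 13% stops, so the local fraction is t = (11 − 0)/(13 − 0) = 11/13 ≈ 0.8462.
#7a4be6 → (122, 75, 230); #f461f6 → (244, 97, 246).
R = 122 + 0.8462 × (244 − 122) = 225.236 → 225
G = 75 + 0.8462 × (97 − 75) = 93.616 → 94
B = 230 + 0.8462 × (246 − 230) = 243.539 → 244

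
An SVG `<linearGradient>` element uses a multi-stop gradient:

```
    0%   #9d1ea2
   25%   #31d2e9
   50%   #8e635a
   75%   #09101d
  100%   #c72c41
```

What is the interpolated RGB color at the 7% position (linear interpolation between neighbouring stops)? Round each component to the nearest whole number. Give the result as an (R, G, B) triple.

7% lies between the 0% and 25% stops, so the local fraction is t = (7 − 0)/(25 − 0) = 7/25 ≈ 0.28.
#9d1ea2 → (157, 30, 162); #31d2e9 → (49, 210, 233).
R = 157 + 0.28 × (49 − 157) = 126.76 → 127
G = 30 + 0.28 × (210 − 30) = 80.4 → 80
B = 162 + 0.28 × (233 − 162) = 181.88 → 182

(127, 80, 182)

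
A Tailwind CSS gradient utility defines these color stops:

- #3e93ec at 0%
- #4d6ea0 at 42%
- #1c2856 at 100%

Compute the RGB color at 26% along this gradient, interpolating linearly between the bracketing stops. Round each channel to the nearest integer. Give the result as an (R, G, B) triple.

(71, 124, 189)

26% lies between the 0% and 42% stops, so the local fraction is t = (26 − 0)/(42 − 0) = 26/42 ≈ 0.619.
#3e93ec → (62, 147, 236); #4d6ea0 → (77, 110, 160).
R = 62 + 0.619 × (77 − 62) = 71.285 → 71
G = 147 + 0.619 × (110 − 147) = 124.097 → 124
B = 236 + 0.619 × (160 − 236) = 188.956 → 189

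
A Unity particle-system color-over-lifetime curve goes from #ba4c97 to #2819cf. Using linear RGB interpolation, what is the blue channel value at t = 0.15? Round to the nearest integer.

159

B₁ = 151 (from #ba4c97), B₂ = 207 (from #2819cf).
B = 151 + 0.15 × (207 − 151) = 159.4 → 159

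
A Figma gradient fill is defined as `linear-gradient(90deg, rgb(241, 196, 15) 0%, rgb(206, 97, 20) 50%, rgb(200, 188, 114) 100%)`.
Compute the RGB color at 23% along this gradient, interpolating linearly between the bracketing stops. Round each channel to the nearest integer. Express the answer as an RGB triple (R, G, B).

23% lies between the 0% and 50% stops, so the local fraction is t = (23 − 0)/(50 − 0) = 23/50 ≈ 0.46.
R = 241 + 0.46 × (206 − 241) = 224.9 → 225
G = 196 + 0.46 × (97 − 196) = 150.46 → 150
B = 15 + 0.46 × (20 − 15) = 17.3 → 17

(225, 150, 17)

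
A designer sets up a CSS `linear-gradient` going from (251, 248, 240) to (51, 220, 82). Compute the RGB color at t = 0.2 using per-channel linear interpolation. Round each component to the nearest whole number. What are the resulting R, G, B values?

R = 251 + 0.2 × (51 − 251) = 251 + 0.2 × -200 = 211 → 211
G = 248 + 0.2 × (220 − 248) = 248 + 0.2 × -28 = 242.4 → 242
B = 240 + 0.2 × (82 − 240) = 240 + 0.2 × -158 = 208.4 → 208
So the blended color is (211, 242, 208), about #d3f2d0.

(211, 242, 208)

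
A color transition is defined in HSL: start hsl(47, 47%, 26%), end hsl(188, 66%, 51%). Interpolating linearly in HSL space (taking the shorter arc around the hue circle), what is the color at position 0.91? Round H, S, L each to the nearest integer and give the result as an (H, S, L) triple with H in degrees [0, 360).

(175, 64, 49)

Hue arc: Δh = 188 − 47 = 141° (|Δh| ≤ 180, already the shorter path).
H = 47 + 0.91 × (141) = 175.31 → 175°
S = 47 + 0.91 × (66 − 47) = 64.29 → 64%
L = 26 + 0.91 × (51 − 26) = 48.75 → 49%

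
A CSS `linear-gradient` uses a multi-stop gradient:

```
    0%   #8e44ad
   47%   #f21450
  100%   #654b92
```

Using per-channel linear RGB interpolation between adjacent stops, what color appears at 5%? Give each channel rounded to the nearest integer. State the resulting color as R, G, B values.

(153, 63, 163)

5% lies between the 0% and 47% stops, so the local fraction is t = (5 − 0)/(47 − 0) = 5/47 ≈ 0.1064.
#8e44ad → (142, 68, 173); #f21450 → (242, 20, 80).
R = 142 + 0.1064 × (242 − 142) = 152.64 → 153
G = 68 + 0.1064 × (20 − 68) = 62.893 → 63
B = 173 + 0.1064 × (80 − 173) = 163.105 → 163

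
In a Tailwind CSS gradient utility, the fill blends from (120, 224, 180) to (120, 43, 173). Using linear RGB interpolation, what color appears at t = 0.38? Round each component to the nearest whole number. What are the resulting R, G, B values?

R = 120 + 0.38 × (120 − 120) = 120 + 0.38 × 0 = 120 → 120
G = 224 + 0.38 × (43 − 224) = 224 + 0.38 × -181 = 155.22 → 155
B = 180 + 0.38 × (173 − 180) = 180 + 0.38 × -7 = 177.34 → 177
So the blended color is (120, 155, 177), about #789bb1.

(120, 155, 177)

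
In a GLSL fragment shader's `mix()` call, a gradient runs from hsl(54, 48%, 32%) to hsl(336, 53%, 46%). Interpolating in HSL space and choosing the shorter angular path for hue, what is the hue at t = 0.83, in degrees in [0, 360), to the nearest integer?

349

Hue: 336 − 54 = 282°, but |282| > 180 so the shorter arc goes the other way: Δh = 282 − 360 = -78°.
H = 54 + 0.83 × (-78) = -10.74 → -11 → -11 mod 360 = 349°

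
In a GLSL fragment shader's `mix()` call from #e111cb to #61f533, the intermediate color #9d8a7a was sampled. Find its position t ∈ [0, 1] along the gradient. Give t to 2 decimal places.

0.53

Invert the lerp on the G channel (largest span, 228): t = (138 − 17) / (245 − 17) = 121/228 = 0.5307.
Check on R: (157 − 225)/(97 − 225) = 0.5312 ✓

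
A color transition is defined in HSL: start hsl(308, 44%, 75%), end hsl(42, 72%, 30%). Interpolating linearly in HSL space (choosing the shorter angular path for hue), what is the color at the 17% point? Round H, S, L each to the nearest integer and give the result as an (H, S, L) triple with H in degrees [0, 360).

Hue: 42 − 308 = -266°, but |-266| > 180 so the shorter arc goes the other way: Δh = -266 + 360 = 94°.
H = 308 + 0.17 × (94) = 323.98 → 324°
S = 44 + 0.17 × (72 − 44) = 48.76 → 49%
L = 75 + 0.17 × (30 − 75) = 67.35 → 67%

(324, 49, 67)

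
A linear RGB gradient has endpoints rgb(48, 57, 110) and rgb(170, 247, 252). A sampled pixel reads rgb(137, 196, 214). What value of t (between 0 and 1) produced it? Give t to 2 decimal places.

0.73

Invert the lerp on the G channel (largest span, 190): t = (196 − 57) / (247 − 57) = 139/190 = 0.73158.
Check on R: (137 − 48)/(170 − 48) = 0.7295 ✓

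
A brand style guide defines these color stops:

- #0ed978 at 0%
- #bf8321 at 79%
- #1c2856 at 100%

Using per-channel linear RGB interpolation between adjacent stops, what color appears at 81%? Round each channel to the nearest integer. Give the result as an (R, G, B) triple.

81% lies between the 79% and 100% stops, so the local fraction is t = (81 − 79)/(100 − 79) = 2/21 ≈ 0.0952.
#bf8321 → (191, 131, 33); #1c2856 → (28, 40, 86).
R = 191 + 0.0952 × (28 − 191) = 175.482 → 175
G = 131 + 0.0952 × (40 − 131) = 122.337 → 122
B = 33 + 0.0952 × (86 − 33) = 38.046 → 38

(175, 122, 38)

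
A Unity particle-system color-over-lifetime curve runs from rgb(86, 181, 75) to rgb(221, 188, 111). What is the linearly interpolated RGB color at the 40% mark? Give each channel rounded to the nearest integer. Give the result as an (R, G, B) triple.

40% corresponds to t = 0.4.
R = 86 + 0.4 × (221 − 86) = 86 + 0.4 × 135 = 140 → 140
G = 181 + 0.4 × (188 − 181) = 181 + 0.4 × 7 = 183.8 → 184
B = 75 + 0.4 × (111 − 75) = 75 + 0.4 × 36 = 89.4 → 89

(140, 184, 89)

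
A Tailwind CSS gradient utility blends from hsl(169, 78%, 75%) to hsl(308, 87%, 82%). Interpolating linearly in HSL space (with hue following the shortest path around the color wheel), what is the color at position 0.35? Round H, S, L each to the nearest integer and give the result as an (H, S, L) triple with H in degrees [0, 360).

Hue arc: Δh = 308 − 169 = 139° (|Δh| ≤ 180, already the shorter path).
H = 169 + 0.35 × (139) = 217.65 → 218°
S = 78 + 0.35 × (87 − 78) = 81.15 → 81%
L = 75 + 0.35 × (82 − 75) = 77.45 → 77%

(218, 81, 77)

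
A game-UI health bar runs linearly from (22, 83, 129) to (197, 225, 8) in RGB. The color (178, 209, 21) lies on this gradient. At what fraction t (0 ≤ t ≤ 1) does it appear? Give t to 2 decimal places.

Invert the lerp on the R channel (largest span, 175): t = (178 − 22) / (197 − 22) = 156/175 = 0.89143.
Check on G: (209 − 83)/(225 − 83) = 0.8873 ✓

0.89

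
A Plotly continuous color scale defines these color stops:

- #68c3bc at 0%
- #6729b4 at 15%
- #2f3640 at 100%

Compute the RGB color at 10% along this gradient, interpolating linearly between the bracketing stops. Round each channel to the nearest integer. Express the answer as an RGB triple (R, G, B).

10% lies between the 0% and 15% stops, so the local fraction is t = (10 − 0)/(15 − 0) = 10/15 ≈ 0.6667.
#68c3bc → (104, 195, 188); #6729b4 → (103, 41, 180).
R = 104 + 0.6667 × (103 − 104) = 103.333 → 103
G = 195 + 0.6667 × (41 − 195) = 92.328 → 92
B = 188 + 0.6667 × (180 − 188) = 182.666 → 183

(103, 92, 183)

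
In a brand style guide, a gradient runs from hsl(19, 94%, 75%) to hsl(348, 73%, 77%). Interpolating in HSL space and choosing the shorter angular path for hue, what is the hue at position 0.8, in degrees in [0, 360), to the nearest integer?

354

Hue: 348 − 19 = 329°, but |329| > 180 so the shorter arc goes the other way: Δh = 329 − 360 = -31°.
H = 19 + 0.8 × (-31) = -5.8 → -6 → -6 mod 360 = 354°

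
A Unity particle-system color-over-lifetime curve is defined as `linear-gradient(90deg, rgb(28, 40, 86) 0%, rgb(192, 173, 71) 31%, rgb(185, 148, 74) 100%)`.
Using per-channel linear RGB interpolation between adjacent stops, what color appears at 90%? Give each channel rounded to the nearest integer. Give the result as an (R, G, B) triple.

90% lies between the 31% and 100% stops, so the local fraction is t = (90 − 31)/(100 − 31) = 59/69 ≈ 0.8551.
R = 192 + 0.8551 × (185 − 192) = 186.014 → 186
G = 173 + 0.8551 × (148 − 173) = 151.623 → 152
B = 71 + 0.8551 × (74 − 71) = 73.565 → 74

(186, 152, 74)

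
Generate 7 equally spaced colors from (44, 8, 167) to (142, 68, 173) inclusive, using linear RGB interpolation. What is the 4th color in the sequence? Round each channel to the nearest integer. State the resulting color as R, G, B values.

(93, 38, 170)

With 7 swatches and endpoints inclusive, swatch 4 sits at t = (4 − 1)/(7 − 1) = 3/6 ≈ 0.5.
R = 44 + 0.5 × (142 − 44) = 93 → 93
G = 8 + 0.5 × (68 − 8) = 38 → 38
B = 167 + 0.5 × (173 − 167) = 170 → 170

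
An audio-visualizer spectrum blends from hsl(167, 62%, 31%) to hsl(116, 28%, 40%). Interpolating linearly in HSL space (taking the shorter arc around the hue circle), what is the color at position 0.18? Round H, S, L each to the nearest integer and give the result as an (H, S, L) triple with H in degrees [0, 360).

Hue arc: Δh = 116 − 167 = -51° (|Δh| ≤ 180, already the shorter path).
H = 167 + 0.18 × (-51) = 157.82 → 158°
S = 62 + 0.18 × (28 − 62) = 55.88 → 56%
L = 31 + 0.18 × (40 − 31) = 32.62 → 33%

(158, 56, 33)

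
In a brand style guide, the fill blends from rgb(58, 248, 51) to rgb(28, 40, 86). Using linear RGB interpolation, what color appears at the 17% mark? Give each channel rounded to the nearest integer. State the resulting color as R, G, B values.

17% corresponds to t = 0.17.
R = 58 + 0.17 × (28 − 58) = 58 + 0.17 × -30 = 52.9 → 53
G = 248 + 0.17 × (40 − 248) = 248 + 0.17 × -208 = 212.64 → 213
B = 51 + 0.17 × (86 − 51) = 51 + 0.17 × 35 = 56.95 → 57
So the blended color is (53, 213, 57), about #35d539.

(53, 213, 57)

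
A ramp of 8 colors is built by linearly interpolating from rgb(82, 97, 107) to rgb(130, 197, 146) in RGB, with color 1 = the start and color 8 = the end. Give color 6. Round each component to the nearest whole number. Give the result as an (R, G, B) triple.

(116, 168, 135)

With 8 swatches and endpoints inclusive, swatch 6 sits at t = (6 − 1)/(8 − 1) = 5/7 ≈ 0.7143.
R = 82 + 0.7143 × (130 − 82) = 116.286 → 116
G = 97 + 0.7143 × (197 − 97) = 168.43 → 168
B = 107 + 0.7143 × (146 − 107) = 134.858 → 135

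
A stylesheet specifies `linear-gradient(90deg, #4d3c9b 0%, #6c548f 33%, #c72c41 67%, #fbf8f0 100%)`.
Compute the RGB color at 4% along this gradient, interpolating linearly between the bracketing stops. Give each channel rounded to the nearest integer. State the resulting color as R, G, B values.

(81, 63, 154)

4% lies between the 0% and 33% stops, so the local fraction is t = (4 − 0)/(33 − 0) = 4/33 ≈ 0.1212.
#4d3c9b → (77, 60, 155); #6c548f → (108, 84, 143).
R = 77 + 0.1212 × (108 − 77) = 80.757 → 81
G = 60 + 0.1212 × (84 − 60) = 62.909 → 63
B = 155 + 0.1212 × (143 − 155) = 153.546 → 154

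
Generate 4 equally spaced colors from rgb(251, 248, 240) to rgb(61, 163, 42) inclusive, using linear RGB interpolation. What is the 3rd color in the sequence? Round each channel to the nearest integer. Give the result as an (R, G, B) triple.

With 4 swatches and endpoints inclusive, swatch 3 sits at t = (3 − 1)/(4 − 1) = 2/3 ≈ 0.6667.
R = 251 + 0.6667 × (61 − 251) = 124.327 → 124
G = 248 + 0.6667 × (163 − 248) = 191.331 → 191
B = 240 + 0.6667 × (42 − 240) = 107.993 → 108

(124, 191, 108)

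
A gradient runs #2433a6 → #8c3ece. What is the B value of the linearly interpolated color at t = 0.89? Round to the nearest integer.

B₁ = 166 (from #2433a6), B₂ = 206 (from #8c3ece).
B = 166 + 0.89 × (206 − 166) = 201.6 → 202

202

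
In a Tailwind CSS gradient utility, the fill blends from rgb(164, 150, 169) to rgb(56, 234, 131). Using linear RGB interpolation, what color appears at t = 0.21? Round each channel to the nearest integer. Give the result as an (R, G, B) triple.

(141, 168, 161)

R = 164 + 0.21 × (56 − 164) = 164 + 0.21 × -108 = 141.32 → 141
G = 150 + 0.21 × (234 − 150) = 150 + 0.21 × 84 = 167.64 → 168
B = 169 + 0.21 × (131 − 169) = 169 + 0.21 × -38 = 161.02 → 161
So the blended color is (141, 168, 161), about #8da8a1.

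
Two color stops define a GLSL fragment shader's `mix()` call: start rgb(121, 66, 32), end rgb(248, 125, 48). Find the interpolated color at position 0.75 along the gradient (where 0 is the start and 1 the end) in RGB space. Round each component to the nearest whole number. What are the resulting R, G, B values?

R = 121 + 0.75 × (248 − 121) = 121 + 0.75 × 127 = 216.25 → 216
G = 66 + 0.75 × (125 − 66) = 66 + 0.75 × 59 = 110.25 → 110
B = 32 + 0.75 × (48 − 32) = 32 + 0.75 × 16 = 44 → 44

(216, 110, 44)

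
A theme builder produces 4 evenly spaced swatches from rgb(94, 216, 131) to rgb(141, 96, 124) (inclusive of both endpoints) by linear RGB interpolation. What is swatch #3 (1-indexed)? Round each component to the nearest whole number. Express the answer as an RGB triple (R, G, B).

With 4 swatches and endpoints inclusive, swatch 3 sits at t = (3 − 1)/(4 − 1) = 2/3 ≈ 0.6667.
R = 94 + 0.6667 × (141 − 94) = 125.335 → 125
G = 216 + 0.6667 × (96 − 216) = 135.996 → 136
B = 131 + 0.6667 × (124 − 131) = 126.333 → 126

(125, 136, 126)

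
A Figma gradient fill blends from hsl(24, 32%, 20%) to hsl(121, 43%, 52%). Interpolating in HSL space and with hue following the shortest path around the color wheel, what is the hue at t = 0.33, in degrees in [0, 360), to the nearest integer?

Hue arc: Δh = 121 − 24 = 97° (|Δh| ≤ 180, already the shorter path).
H = 24 + 0.33 × (97) = 56.01 → 56°

56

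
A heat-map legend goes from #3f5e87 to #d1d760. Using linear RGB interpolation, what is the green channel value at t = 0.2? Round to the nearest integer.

G₁ = 94 (from #3f5e87), G₂ = 215 (from #d1d760).
G = 94 + 0.2 × (215 − 94) = 118.2 → 118

118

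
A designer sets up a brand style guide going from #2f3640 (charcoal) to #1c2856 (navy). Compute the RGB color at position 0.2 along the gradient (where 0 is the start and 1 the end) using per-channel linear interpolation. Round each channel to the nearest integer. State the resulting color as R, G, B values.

#2f3640 → (47, 54, 64); #1c2856 → (28, 40, 86).
R = 47 + 0.2 × (28 − 47) = 47 + 0.2 × -19 = 43.2 → 43
G = 54 + 0.2 × (40 − 54) = 54 + 0.2 × -14 = 51.2 → 51
B = 64 + 0.2 × (86 − 64) = 64 + 0.2 × 22 = 68.4 → 68

(43, 51, 68)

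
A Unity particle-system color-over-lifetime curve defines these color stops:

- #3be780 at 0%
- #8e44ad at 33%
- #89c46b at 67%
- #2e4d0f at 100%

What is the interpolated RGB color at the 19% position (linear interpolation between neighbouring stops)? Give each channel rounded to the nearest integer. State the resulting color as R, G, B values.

(107, 137, 154)

19% lies between the 0% and 33% stops, so the local fraction is t = (19 − 0)/(33 − 0) = 19/33 ≈ 0.5758.
#3be780 → (59, 231, 128); #8e44ad → (142, 68, 173).
R = 59 + 0.5758 × (142 − 59) = 106.791 → 107
G = 231 + 0.5758 × (68 − 231) = 137.145 → 137
B = 128 + 0.5758 × (173 − 128) = 153.911 → 154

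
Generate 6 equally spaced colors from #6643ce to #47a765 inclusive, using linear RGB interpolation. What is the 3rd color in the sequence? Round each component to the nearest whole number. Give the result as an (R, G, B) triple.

With 6 swatches and endpoints inclusive, swatch 3 sits at t = (3 − 1)/(6 − 1) = 2/5 ≈ 0.4.
#6643ce → (102, 67, 206); #47a765 → (71, 167, 101).
R = 102 + 0.4 × (71 − 102) = 89.6 → 90
G = 67 + 0.4 × (167 − 67) = 107 → 107
B = 206 + 0.4 × (101 − 206) = 164 → 164

(90, 107, 164)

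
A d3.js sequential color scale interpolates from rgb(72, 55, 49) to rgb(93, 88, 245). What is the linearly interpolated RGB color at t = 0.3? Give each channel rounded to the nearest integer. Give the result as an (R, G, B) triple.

R = 72 + 0.3 × (93 − 72) = 72 + 0.3 × 21 = 78.3 → 78
G = 55 + 0.3 × (88 − 55) = 55 + 0.3 × 33 = 64.9 → 65
B = 49 + 0.3 × (245 − 49) = 49 + 0.3 × 196 = 107.8 → 108

(78, 65, 108)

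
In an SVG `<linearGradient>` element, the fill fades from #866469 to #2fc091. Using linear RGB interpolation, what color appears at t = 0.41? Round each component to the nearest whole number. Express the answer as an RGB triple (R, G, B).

#866469 → (134, 100, 105); #2fc091 → (47, 192, 145).
R = 134 + 0.41 × (47 − 134) = 134 + 0.41 × -87 = 98.33 → 98
G = 100 + 0.41 × (192 − 100) = 100 + 0.41 × 92 = 137.72 → 138
B = 105 + 0.41 × (145 − 105) = 105 + 0.41 × 40 = 121.4 → 121
So the blended color is (98, 138, 121), about #628a79.

(98, 138, 121)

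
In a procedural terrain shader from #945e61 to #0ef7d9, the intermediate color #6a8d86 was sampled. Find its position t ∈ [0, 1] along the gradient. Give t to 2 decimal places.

0.31

Invert the lerp on the G channel (largest span, 153): t = (141 − 94) / (247 − 94) = 47/153 = 0.30719.
Check on R: (106 − 148)/(14 − 148) = 0.3134 ✓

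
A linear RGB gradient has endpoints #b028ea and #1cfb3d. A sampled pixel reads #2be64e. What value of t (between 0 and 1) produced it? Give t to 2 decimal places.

0.90

Invert the lerp on the G channel (largest span, 211): t = (230 − 40) / (251 − 40) = 190/211 = 0.90047.
Check on R: (43 − 176)/(28 − 176) = 0.8986 ✓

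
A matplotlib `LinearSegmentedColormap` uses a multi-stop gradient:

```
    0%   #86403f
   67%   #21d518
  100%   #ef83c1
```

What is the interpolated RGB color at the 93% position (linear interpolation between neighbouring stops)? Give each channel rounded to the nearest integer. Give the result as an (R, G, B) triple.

(195, 148, 157)

93% lies between the 67% and 100% stops, so the local fraction is t = (93 − 67)/(100 − 67) = 26/33 ≈ 0.7879.
#21d518 → (33, 213, 24); #ef83c1 → (239, 131, 193).
R = 33 + 0.7879 × (239 − 33) = 195.307 → 195
G = 213 + 0.7879 × (131 − 213) = 148.392 → 148
B = 24 + 0.7879 × (193 − 24) = 157.155 → 157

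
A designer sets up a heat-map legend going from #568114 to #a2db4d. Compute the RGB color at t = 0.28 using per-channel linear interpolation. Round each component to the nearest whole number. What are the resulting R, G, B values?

#568114 → (86, 129, 20); #a2db4d → (162, 219, 77).
R = 86 + 0.28 × (162 − 86) = 86 + 0.28 × 76 = 107.28 → 107
G = 129 + 0.28 × (219 − 129) = 129 + 0.28 × 90 = 154.2 → 154
B = 20 + 0.28 × (77 − 20) = 20 + 0.28 × 57 = 35.96 → 36

(107, 154, 36)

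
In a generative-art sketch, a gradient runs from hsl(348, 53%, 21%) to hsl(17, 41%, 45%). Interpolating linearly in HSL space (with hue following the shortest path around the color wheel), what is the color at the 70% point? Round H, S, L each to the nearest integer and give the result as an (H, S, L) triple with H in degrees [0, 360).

Hue: 17 − 348 = -331°, but |-331| > 180 so the shorter arc goes the other way: Δh = -331 + 360 = 29°.
H = 348 + 0.7 × (29) = 368.3 → 368 → 368 mod 360 = 8°
S = 53 + 0.7 × (41 − 53) = 44.6 → 45%
L = 21 + 0.7 × (45 − 21) = 37.8 → 38%

(8, 45, 38)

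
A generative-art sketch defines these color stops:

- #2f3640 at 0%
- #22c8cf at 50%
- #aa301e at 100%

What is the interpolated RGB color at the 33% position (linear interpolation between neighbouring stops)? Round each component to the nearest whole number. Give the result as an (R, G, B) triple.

33% lies between the 0% and 50% stops, so the local fraction is t = (33 − 0)/(50 − 0) = 33/50 ≈ 0.66.
#2f3640 → (47, 54, 64); #22c8cf → (34, 200, 207).
R = 47 + 0.66 × (34 − 47) = 38.42 → 38
G = 54 + 0.66 × (200 − 54) = 150.36 → 150
B = 64 + 0.66 × (207 − 64) = 158.38 → 158

(38, 150, 158)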